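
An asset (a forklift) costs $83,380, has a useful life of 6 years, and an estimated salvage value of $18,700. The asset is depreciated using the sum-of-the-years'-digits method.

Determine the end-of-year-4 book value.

Depreciable base = $83,380 − $18,700 = $64,680.
Sum of the years' digits = 6+5+4+3+2+1 = 21.
Year 1: $64,680 × 6/21 = $18,480. Book value $64,900.
Year 2: $64,680 × 5/21 = $15,400. Book value $49,500.
Year 3: $64,680 × 4/21 = $12,320. Book value $37,180.
Year 4: $64,680 × 3/21 = $9,240. Book value $27,940.

$27,940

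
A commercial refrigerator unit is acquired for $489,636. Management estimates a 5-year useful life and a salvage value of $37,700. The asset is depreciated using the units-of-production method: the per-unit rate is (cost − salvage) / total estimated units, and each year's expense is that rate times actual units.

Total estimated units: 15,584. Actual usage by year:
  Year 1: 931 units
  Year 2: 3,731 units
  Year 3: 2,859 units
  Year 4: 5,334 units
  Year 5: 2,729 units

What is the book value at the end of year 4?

$116,841

Depreciable base = $489,636 − $37,700 = $451,936.
Rate = $451,936 / 15,584 units = $29 per unit.
Year 1: 931 × $29 = $26,999. Book value $462,637.
Year 2: 3,731 × $29 = $108,199. Book value $354,438.
Year 3: 2,859 × $29 = $82,911. Book value $271,527.
Year 4: 5,334 × $29 = $154,686. Book value $116,841.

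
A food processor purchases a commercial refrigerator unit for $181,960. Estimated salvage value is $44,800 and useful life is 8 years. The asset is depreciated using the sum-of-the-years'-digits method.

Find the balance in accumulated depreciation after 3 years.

$80,010

Depreciable base = $181,960 − $44,800 = $137,160.
Sum of the years' digits = 8+7+6+5+4+3+2+1 = 36.
Year 1: $137,160 × 8/36 = $30,480. Book value $151,480.
Year 2: $137,160 × 7/36 = $26,670. Book value $124,810.
Year 3: $137,160 × 6/36 = $22,860. Book value $101,950.
Accumulated through year 3 = $181,960 − $101,950 = $80,010.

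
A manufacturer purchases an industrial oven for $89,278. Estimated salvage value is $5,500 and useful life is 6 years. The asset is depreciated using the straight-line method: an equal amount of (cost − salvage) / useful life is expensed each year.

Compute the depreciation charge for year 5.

Depreciable base = $89,278 − $5,500 = $83,778.
Annual expense = $83,778 / 6 = $13,963.

$13,963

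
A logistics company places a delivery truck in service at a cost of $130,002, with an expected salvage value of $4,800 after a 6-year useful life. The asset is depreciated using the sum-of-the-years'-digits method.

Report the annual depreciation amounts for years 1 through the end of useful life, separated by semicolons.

Depreciable base = $130,002 − $4,800 = $125,202.
Sum of the years' digits = 6+5+4+3+2+1 = 21.
Year 1: $125,202 × 6/21 = $35,772. Book value $94,230.
Year 2: $125,202 × 5/21 = $29,810. Book value $64,420.
Year 3: $125,202 × 4/21 = $23,848. Book value $40,572.
Year 4: $125,202 × 3/21 = $17,886. Book value $22,686.
Year 5: $125,202 × 2/21 = $11,924. Book value $10,762.
Year 6: $125,202 × 1/21 = $5,962. Book value $4,800.

$35,772; $29,810; $23,848; $17,886; $11,924; $5,962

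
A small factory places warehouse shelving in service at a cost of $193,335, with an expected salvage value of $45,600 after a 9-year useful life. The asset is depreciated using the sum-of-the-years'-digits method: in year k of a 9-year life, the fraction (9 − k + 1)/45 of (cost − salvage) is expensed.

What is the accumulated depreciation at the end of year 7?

$137,886

Depreciable base = $193,335 − $45,600 = $147,735.
Sum of the years' digits = 9+8+7+6+5+4+3+2+1 = 45.
Year 1: $147,735 × 9/45 = $29,547. Book value $163,788.
Year 2: $147,735 × 8/45 = $26,264. Book value $137,524.
Year 3: $147,735 × 7/45 = $22,981. Book value $114,543.
Year 4: $147,735 × 6/45 = $19,698. Book value $94,845.
Year 5: $147,735 × 5/45 = $16,415. Book value $78,430.
Year 6: $147,735 × 4/45 = $13,132. Book value $65,298.
Year 7: $147,735 × 3/45 = $9,849. Book value $55,449.
Accumulated through year 7 = $193,335 − $55,449 = $137,886.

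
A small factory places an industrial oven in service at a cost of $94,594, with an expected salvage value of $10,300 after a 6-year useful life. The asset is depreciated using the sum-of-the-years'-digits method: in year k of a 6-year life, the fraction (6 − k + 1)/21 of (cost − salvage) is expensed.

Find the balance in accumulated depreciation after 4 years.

Depreciable base = $94,594 − $10,300 = $84,294.
Sum of the years' digits = 6+5+4+3+2+1 = 21.
Year 1: $84,294 × 6/21 = $24,084. Book value $70,510.
Year 2: $84,294 × 5/21 = $20,070. Book value $50,440.
Year 3: $84,294 × 4/21 = $16,056. Book value $34,384.
Year 4: $84,294 × 3/21 = $12,042. Book value $22,342.
Accumulated through year 4 = $94,594 − $22,342 = $72,252.

$72,252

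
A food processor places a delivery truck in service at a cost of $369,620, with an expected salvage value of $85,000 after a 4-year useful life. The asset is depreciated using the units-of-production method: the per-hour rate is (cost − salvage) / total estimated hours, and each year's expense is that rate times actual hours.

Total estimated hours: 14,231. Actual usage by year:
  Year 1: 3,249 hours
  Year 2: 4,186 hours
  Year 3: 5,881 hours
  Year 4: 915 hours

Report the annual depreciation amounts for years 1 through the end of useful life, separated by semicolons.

$64,980; $83,720; $117,620; $18,300

Depreciable base = $369,620 − $85,000 = $284,620.
Rate = $284,620 / 14,231 hours = $20 per hour.
Year 1: 3,249 × $20 = $64,980. Book value $304,640.
Year 2: 4,186 × $20 = $83,720. Book value $220,920.
Year 3: 5,881 × $20 = $117,620. Book value $103,300.
Year 4: 915 × $20 = $18,300. Book value $85,000.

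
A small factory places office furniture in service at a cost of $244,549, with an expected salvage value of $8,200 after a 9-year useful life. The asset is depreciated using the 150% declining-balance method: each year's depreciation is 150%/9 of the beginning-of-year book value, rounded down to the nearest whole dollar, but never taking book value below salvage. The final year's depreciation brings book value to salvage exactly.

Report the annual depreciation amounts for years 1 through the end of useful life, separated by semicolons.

$40,758; $33,965; $28,304; $23,587; $19,655; $16,380; $13,650; $11,375; $48,675

Depreciable base = $244,549 − $8,200 = $236,349.
Year 1: ⌊$244,549 × 150%/9⌋ = $40,758. Book value $203,791.
Year 2: ⌊$203,791 × 150%/9⌋ = $33,965. Book value $169,826.
Year 3: ⌊$169,826 × 150%/9⌋ = $28,304. Book value $141,522.
Year 4: ⌊$141,522 × 150%/9⌋ = $23,587. Book value $117,935.
Year 5: ⌊$117,935 × 150%/9⌋ = $19,655. Book value $98,280.
Year 6: ⌊$98,280 × 150%/9⌋ = $16,380. Book value $81,900.
Year 7: ⌊$81,900 × 150%/9⌋ = $13,650. Book value $68,250.
Year 8: ⌊$68,250 × 150%/9⌋ = $11,375. Book value $56,875.
Year 9 (final): $56,875 − $8,200 = $48,675. Book value $8,200.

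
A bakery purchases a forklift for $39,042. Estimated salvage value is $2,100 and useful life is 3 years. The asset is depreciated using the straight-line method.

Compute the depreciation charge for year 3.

Depreciable base = $39,042 − $2,100 = $36,942.
Annual expense = $36,942 / 3 = $12,314.

$12,314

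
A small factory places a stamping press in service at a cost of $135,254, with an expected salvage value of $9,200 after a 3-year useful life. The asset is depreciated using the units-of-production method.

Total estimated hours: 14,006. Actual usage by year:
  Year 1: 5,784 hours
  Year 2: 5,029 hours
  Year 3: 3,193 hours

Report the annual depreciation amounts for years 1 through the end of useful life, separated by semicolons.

Depreciable base = $135,254 − $9,200 = $126,054.
Rate = $126,054 / 14,006 hours = $9 per hour.
Year 1: 5,784 × $9 = $52,056. Book value $83,198.
Year 2: 5,029 × $9 = $45,261. Book value $37,937.
Year 3: 3,193 × $9 = $28,737. Book value $9,200.

$52,056; $45,261; $28,737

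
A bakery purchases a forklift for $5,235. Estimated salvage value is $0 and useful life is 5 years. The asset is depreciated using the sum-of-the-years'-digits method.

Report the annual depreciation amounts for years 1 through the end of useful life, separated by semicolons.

Depreciable base = $5,235 − $0 = $5,235.
Sum of the years' digits = 5+4+3+2+1 = 15.
Year 1: $5,235 × 5/15 = $1,745. Book value $3,490.
Year 2: $5,235 × 4/15 = $1,396. Book value $2,094.
Year 3: $5,235 × 3/15 = $1,047. Book value $1,047.
Year 4: $5,235 × 2/15 = $698. Book value $349.
Year 5: $5,235 × 1/15 = $349. Book value $0.

$1,745; $1,396; $1,047; $698; $349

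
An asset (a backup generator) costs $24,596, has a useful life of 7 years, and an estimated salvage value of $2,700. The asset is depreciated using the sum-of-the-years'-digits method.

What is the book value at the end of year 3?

Depreciable base = $24,596 − $2,700 = $21,896.
Sum of the years' digits = 7+6+5+4+3+2+1 = 28.
Year 1: $21,896 × 7/28 = $5,474. Book value $19,122.
Year 2: $21,896 × 6/28 = $4,692. Book value $14,430.
Year 3: $21,896 × 5/28 = $3,910. Book value $10,520.

$10,520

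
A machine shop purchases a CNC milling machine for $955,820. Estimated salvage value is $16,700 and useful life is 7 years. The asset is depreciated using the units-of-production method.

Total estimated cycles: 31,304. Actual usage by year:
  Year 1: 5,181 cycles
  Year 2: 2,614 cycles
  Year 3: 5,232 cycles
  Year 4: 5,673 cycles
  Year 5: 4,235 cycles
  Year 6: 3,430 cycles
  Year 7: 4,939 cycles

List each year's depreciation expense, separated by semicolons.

Depreciable base = $955,820 − $16,700 = $939,120.
Rate = $939,120 / 31,304 cycles = $30 per cycle.
Year 1: 5,181 × $30 = $155,430. Book value $800,390.
Year 2: 2,614 × $30 = $78,420. Book value $721,970.
Year 3: 5,232 × $30 = $156,960. Book value $565,010.
Year 4: 5,673 × $30 = $170,190. Book value $394,820.
Year 5: 4,235 × $30 = $127,050. Book value $267,770.
Year 6: 3,430 × $30 = $102,900. Book value $164,870.
Year 7: 4,939 × $30 = $148,170. Book value $16,700.

$155,430; $78,420; $156,960; $170,190; $127,050; $102,900; $148,170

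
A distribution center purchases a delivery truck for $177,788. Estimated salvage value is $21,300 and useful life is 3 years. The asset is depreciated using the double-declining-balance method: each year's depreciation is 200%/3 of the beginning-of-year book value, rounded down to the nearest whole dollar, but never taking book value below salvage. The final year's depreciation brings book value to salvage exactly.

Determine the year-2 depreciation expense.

Depreciable base = $177,788 − $21,300 = $156,488.
Year 1: ⌊$177,788 × 200%/3⌋ = $118,525. Book value $59,263.
Year 2: ⌊$59,263 × 200%/3⌋ = $39,508, capped at $37,963. Book value $21,300.

$37,963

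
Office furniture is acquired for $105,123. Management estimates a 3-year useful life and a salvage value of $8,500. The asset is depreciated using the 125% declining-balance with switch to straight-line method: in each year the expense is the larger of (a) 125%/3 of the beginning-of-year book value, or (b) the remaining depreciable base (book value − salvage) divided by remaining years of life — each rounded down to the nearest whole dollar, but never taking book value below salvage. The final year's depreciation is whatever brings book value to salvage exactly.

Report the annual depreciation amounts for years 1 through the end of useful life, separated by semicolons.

$43,801; $26,411; $26,411

Depreciable base = $105,123 − $8,500 = $96,623.
Year 1: DB = ⌊$105,123 × 125%/3⌋ = $43,801; SL = ⌊$96,623/3⌋ = $32,207 → take DB $43,801. Book value $61,322.
Year 2: DB = ⌊$61,322 × 125%/3⌋ = $25,550; SL = ⌊$52,822/2⌋ = $26,411 → take SL $26,411. Book value $34,911.
Year 3 (final): $34,911 − $8,500 = $26,411. Book value $8,500.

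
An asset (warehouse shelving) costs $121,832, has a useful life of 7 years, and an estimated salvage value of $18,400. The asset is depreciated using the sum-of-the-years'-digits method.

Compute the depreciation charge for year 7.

$3,694

Depreciable base = $121,832 − $18,400 = $103,432.
Sum of the years' digits = 7+6+5+4+3+2+1 = 28.
Year 1: $103,432 × 7/28 = $25,858. Book value $95,974.
Year 2: $103,432 × 6/28 = $22,164. Book value $73,810.
Year 3: $103,432 × 5/28 = $18,470. Book value $55,340.
Year 4: $103,432 × 4/28 = $14,776. Book value $40,564.
Year 5: $103,432 × 3/28 = $11,082. Book value $29,482.
Year 6: $103,432 × 2/28 = $7,388. Book value $22,094.
Year 7: $103,432 × 1/28 = $3,694. Book value $18,400.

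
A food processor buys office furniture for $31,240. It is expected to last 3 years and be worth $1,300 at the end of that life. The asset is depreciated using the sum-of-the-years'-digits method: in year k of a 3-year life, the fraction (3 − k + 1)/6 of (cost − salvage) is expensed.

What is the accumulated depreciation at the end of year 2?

Depreciable base = $31,240 − $1,300 = $29,940.
Sum of the years' digits = 3+2+1 = 6.
Year 1: $29,940 × 3/6 = $14,970. Book value $16,270.
Year 2: $29,940 × 2/6 = $9,980. Book value $6,290.
Accumulated through year 2 = $31,240 − $6,290 = $24,950.

$24,950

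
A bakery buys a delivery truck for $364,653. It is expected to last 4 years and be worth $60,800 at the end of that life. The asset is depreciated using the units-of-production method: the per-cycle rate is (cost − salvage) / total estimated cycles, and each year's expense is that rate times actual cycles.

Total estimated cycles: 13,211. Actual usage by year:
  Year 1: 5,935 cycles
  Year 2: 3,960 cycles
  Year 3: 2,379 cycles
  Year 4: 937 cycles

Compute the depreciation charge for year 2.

$91,080

Depreciable base = $364,653 − $60,800 = $303,853.
Rate = $303,853 / 13,211 cycles = $23 per cycle.
Year 1: 5,935 × $23 = $136,505. Book value $228,148.
Year 2: 3,960 × $23 = $91,080. Book value $137,068.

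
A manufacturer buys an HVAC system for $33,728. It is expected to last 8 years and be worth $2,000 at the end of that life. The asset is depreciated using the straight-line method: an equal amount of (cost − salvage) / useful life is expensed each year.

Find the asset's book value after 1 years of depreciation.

Depreciable base = $33,728 − $2,000 = $31,728.
Annual expense = $31,728 / 8 = $3,966.
End of year 1: book value $29,762.

$29,762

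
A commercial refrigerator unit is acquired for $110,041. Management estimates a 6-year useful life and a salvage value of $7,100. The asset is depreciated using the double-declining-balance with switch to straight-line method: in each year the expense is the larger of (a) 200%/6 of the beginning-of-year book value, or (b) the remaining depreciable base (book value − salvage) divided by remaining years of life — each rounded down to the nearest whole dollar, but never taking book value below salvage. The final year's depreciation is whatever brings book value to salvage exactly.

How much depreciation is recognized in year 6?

$7,319

Depreciable base = $110,041 − $7,100 = $102,941.
Year 1: DB = ⌊$110,041 × 200%/6⌋ = $36,680; SL = ⌊$102,941/6⌋ = $17,156 → take DB $36,680. Book value $73,361.
Year 2: DB = ⌊$73,361 × 200%/6⌋ = $24,453; SL = ⌊$66,261/5⌋ = $13,252 → take DB $24,453. Book value $48,908.
Year 3: DB = ⌊$48,908 × 200%/6⌋ = $16,302; SL = ⌊$41,808/4⌋ = $10,452 → take DB $16,302. Book value $32,606.
Year 4: DB = ⌊$32,606 × 200%/6⌋ = $10,868; SL = ⌊$25,506/3⌋ = $8,502 → take DB $10,868. Book value $21,738.
Year 5: DB = ⌊$21,738 × 200%/6⌋ = $7,246; SL = ⌊$14,638/2⌋ = $7,319 → take SL $7,319. Book value $14,419.
Year 6 (final): $14,419 − $7,100 = $7,319. Book value $7,100.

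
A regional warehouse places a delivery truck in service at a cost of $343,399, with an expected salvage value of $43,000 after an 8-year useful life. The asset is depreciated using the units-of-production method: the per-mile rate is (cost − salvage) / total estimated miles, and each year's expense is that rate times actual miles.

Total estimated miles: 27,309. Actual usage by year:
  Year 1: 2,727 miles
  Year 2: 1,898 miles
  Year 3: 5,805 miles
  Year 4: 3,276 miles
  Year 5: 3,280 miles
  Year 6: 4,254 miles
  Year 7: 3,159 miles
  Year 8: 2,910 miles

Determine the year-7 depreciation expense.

Depreciable base = $343,399 − $43,000 = $300,399.
Rate = $300,399 / 27,309 miles = $11 per mile.
Year 1: 2,727 × $11 = $29,997. Book value $313,402.
Year 2: 1,898 × $11 = $20,878. Book value $292,524.
Year 3: 5,805 × $11 = $63,855. Book value $228,669.
Year 4: 3,276 × $11 = $36,036. Book value $192,633.
Year 5: 3,280 × $11 = $36,080. Book value $156,553.
Year 6: 4,254 × $11 = $46,794. Book value $109,759.
Year 7: 3,159 × $11 = $34,749. Book value $75,010.

$34,749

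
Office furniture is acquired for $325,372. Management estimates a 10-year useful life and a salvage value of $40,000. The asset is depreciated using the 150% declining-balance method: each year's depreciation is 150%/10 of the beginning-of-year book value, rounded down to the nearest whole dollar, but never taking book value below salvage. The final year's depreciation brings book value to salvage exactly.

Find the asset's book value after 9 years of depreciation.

Depreciable base = $325,372 − $40,000 = $285,372.
Year 1: ⌊$325,372 × 150%/10⌋ = $48,805. Book value $276,567.
Year 2: ⌊$276,567 × 150%/10⌋ = $41,485. Book value $235,082.
Year 3: ⌊$235,082 × 150%/10⌋ = $35,262. Book value $199,820.
Year 4: ⌊$199,820 × 150%/10⌋ = $29,973. Book value $169,847.
Year 5: ⌊$169,847 × 150%/10⌋ = $25,477. Book value $144,370.
Year 6: ⌊$144,370 × 150%/10⌋ = $21,655. Book value $122,715.
Year 7: ⌊$122,715 × 150%/10⌋ = $18,407. Book value $104,308.
Year 8: ⌊$104,308 × 150%/10⌋ = $15,646. Book value $88,662.
Year 9: ⌊$88,662 × 150%/10⌋ = $13,299. Book value $75,363.

$75,363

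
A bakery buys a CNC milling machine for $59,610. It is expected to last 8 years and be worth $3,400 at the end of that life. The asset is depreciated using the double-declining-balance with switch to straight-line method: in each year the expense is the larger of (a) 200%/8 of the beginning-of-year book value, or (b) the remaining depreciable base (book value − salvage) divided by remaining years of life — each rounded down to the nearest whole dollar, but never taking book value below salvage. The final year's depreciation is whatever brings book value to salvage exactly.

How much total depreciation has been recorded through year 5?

$45,463

Depreciable base = $59,610 − $3,400 = $56,210.
Year 1: DB = ⌊$59,610 × 200%/8⌋ = $14,902; SL = ⌊$56,210/8⌋ = $7,026 → take DB $14,902. Book value $44,708.
Year 2: DB = ⌊$44,708 × 200%/8⌋ = $11,177; SL = ⌊$41,308/7⌋ = $5,901 → take DB $11,177. Book value $33,531.
Year 3: DB = ⌊$33,531 × 200%/8⌋ = $8,382; SL = ⌊$30,131/6⌋ = $5,021 → take DB $8,382. Book value $25,149.
Year 4: DB = ⌊$25,149 × 200%/8⌋ = $6,287; SL = ⌊$21,749/5⌋ = $4,349 → take DB $6,287. Book value $18,862.
Year 5: DB = ⌊$18,862 × 200%/8⌋ = $4,715; SL = ⌊$15,462/4⌋ = $3,865 → take DB $4,715. Book value $14,147.
Accumulated through year 5 = $59,610 − $14,147 = $45,463.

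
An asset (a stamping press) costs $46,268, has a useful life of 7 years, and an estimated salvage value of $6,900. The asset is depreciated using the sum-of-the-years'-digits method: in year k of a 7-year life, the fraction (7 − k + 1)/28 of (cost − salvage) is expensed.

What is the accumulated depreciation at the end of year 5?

$35,150

Depreciable base = $46,268 − $6,900 = $39,368.
Sum of the years' digits = 7+6+5+4+3+2+1 = 28.
Year 1: $39,368 × 7/28 = $9,842. Book value $36,426.
Year 2: $39,368 × 6/28 = $8,436. Book value $27,990.
Year 3: $39,368 × 5/28 = $7,030. Book value $20,960.
Year 4: $39,368 × 4/28 = $5,624. Book value $15,336.
Year 5: $39,368 × 3/28 = $4,218. Book value $11,118.
Accumulated through year 5 = $46,268 − $11,118 = $35,150.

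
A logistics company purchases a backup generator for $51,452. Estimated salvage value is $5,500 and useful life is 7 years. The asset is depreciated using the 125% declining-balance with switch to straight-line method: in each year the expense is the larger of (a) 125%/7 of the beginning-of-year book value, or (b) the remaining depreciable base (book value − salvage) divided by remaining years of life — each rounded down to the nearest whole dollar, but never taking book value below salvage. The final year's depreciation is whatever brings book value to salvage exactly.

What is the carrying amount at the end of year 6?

Depreciable base = $51,452 − $5,500 = $45,952.
Year 1: DB = ⌊$51,452 × 125%/7⌋ = $9,187; SL = ⌊$45,952/7⌋ = $6,564 → take DB $9,187. Book value $42,265.
Year 2: DB = ⌊$42,265 × 125%/7⌋ = $7,547; SL = ⌊$36,765/6⌋ = $6,127 → take DB $7,547. Book value $34,718.
Year 3: DB = ⌊$34,718 × 125%/7⌋ = $6,199; SL = ⌊$29,218/5⌋ = $5,843 → take DB $6,199. Book value $28,519.
Year 4: DB = ⌊$28,519 × 125%/7⌋ = $5,092; SL = ⌊$23,019/4⌋ = $5,754 → take SL $5,754. Book value $22,765.
Year 5: DB = ⌊$22,765 × 125%/7⌋ = $4,065; SL = ⌊$17,265/3⌋ = $5,755 → take SL $5,755. Book value $17,010.
Year 6: DB = ⌊$17,010 × 125%/7⌋ = $3,037; SL = ⌊$11,510/2⌋ = $5,755 → take SL $5,755. Book value $11,255.

$11,255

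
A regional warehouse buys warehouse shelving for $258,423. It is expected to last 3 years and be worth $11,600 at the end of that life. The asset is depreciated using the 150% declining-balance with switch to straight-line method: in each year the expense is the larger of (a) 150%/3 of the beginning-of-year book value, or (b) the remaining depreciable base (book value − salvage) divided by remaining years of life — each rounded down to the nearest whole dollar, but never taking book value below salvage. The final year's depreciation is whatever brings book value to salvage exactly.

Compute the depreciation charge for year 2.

$64,606

Depreciable base = $258,423 − $11,600 = $246,823.
Year 1: DB = ⌊$258,423 × 150%/3⌋ = $129,211; SL = ⌊$246,823/3⌋ = $82,274 → take DB $129,211. Book value $129,212.
Year 2: DB = ⌊$129,212 × 150%/3⌋ = $64,606; SL = ⌊$117,612/2⌋ = $58,806 → take DB $64,606. Book value $64,606.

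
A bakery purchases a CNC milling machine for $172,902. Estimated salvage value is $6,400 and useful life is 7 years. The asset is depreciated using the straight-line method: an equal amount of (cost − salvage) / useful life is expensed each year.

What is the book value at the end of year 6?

Depreciable base = $172,902 − $6,400 = $166,502.
Annual expense = $166,502 / 7 = $23,786.
End of year 1: book value $149,116.
End of year 2: book value $125,330.
End of year 3: book value $101,544.
End of year 4: book value $77,758.
End of year 5: book value $53,972.
End of year 6: book value $30,186.

$30,186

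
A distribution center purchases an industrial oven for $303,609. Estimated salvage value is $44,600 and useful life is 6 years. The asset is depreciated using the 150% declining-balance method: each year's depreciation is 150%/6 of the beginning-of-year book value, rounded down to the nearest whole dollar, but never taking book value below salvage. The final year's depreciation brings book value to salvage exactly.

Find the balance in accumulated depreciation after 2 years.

Depreciable base = $303,609 − $44,600 = $259,009.
Year 1: ⌊$303,609 × 150%/6⌋ = $75,902. Book value $227,707.
Year 2: ⌊$227,707 × 150%/6⌋ = $56,926. Book value $170,781.
Accumulated through year 2 = $303,609 − $170,781 = $132,828.

$132,828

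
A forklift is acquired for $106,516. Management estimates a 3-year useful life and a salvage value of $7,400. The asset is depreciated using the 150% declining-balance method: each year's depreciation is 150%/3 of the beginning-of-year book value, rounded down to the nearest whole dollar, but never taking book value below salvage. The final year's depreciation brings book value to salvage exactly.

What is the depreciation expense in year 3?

Depreciable base = $106,516 − $7,400 = $99,116.
Year 1: ⌊$106,516 × 150%/3⌋ = $53,258. Book value $53,258.
Year 2: ⌊$53,258 × 150%/3⌋ = $26,629. Book value $26,629.
Year 3 (final): $26,629 − $7,400 = $19,229. Book value $7,400.

$19,229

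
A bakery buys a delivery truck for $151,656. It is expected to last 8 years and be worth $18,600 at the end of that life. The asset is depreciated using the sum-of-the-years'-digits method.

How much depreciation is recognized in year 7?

Depreciable base = $151,656 − $18,600 = $133,056.
Sum of the years' digits = 8+7+6+5+4+3+2+1 = 36.
Year 1: $133,056 × 8/36 = $29,568. Book value $122,088.
Year 2: $133,056 × 7/36 = $25,872. Book value $96,216.
Year 3: $133,056 × 6/36 = $22,176. Book value $74,040.
Year 4: $133,056 × 5/36 = $18,480. Book value $55,560.
Year 5: $133,056 × 4/36 = $14,784. Book value $40,776.
Year 6: $133,056 × 3/36 = $11,088. Book value $29,688.
Year 7: $133,056 × 2/36 = $7,392. Book value $22,296.

$7,392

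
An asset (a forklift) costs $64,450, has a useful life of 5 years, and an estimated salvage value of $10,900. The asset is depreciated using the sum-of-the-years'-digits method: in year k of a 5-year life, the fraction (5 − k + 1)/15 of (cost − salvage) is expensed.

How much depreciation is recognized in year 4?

$7,140

Depreciable base = $64,450 − $10,900 = $53,550.
Sum of the years' digits = 5+4+3+2+1 = 15.
Year 1: $53,550 × 5/15 = $17,850. Book value $46,600.
Year 2: $53,550 × 4/15 = $14,280. Book value $32,320.
Year 3: $53,550 × 3/15 = $10,710. Book value $21,610.
Year 4: $53,550 × 2/15 = $7,140. Book value $14,470.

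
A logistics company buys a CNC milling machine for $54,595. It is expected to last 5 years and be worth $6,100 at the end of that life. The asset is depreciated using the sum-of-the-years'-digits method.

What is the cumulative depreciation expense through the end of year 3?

Depreciable base = $54,595 − $6,100 = $48,495.
Sum of the years' digits = 5+4+3+2+1 = 15.
Year 1: $48,495 × 5/15 = $16,165. Book value $38,430.
Year 2: $48,495 × 4/15 = $12,932. Book value $25,498.
Year 3: $48,495 × 3/15 = $9,699. Book value $15,799.
Accumulated through year 3 = $54,595 − $15,799 = $38,796.

$38,796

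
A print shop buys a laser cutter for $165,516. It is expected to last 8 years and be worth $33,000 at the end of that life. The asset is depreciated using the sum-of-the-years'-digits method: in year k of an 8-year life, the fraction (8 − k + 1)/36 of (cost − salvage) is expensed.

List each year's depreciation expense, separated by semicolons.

Depreciable base = $165,516 − $33,000 = $132,516.
Sum of the years' digits = 8+7+6+5+4+3+2+1 = 36.
Year 1: $132,516 × 8/36 = $29,448. Book value $136,068.
Year 2: $132,516 × 7/36 = $25,767. Book value $110,301.
Year 3: $132,516 × 6/36 = $22,086. Book value $88,215.
Year 4: $132,516 × 5/36 = $18,405. Book value $69,810.
Year 5: $132,516 × 4/36 = $14,724. Book value $55,086.
Year 6: $132,516 × 3/36 = $11,043. Book value $44,043.
Year 7: $132,516 × 2/36 = $7,362. Book value $36,681.
Year 8: $132,516 × 1/36 = $3,681. Book value $33,000.

$29,448; $25,767; $22,086; $18,405; $14,724; $11,043; $7,362; $3,681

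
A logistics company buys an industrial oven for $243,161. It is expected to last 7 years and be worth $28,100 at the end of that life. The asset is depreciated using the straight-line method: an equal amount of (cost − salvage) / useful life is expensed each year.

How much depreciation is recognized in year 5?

Depreciable base = $243,161 − $28,100 = $215,061.
Annual expense = $215,061 / 7 = $30,723.

$30,723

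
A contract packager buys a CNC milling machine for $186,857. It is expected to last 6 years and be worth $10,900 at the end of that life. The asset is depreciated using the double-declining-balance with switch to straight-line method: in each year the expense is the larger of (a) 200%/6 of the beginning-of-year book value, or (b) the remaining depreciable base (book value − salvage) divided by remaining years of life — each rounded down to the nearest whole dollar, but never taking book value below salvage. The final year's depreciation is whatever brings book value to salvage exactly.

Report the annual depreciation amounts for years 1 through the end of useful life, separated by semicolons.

Depreciable base = $186,857 − $10,900 = $175,957.
Year 1: DB = ⌊$186,857 × 200%/6⌋ = $62,285; SL = ⌊$175,957/6⌋ = $29,326 → take DB $62,285. Book value $124,572.
Year 2: DB = ⌊$124,572 × 200%/6⌋ = $41,524; SL = ⌊$113,672/5⌋ = $22,734 → take DB $41,524. Book value $83,048.
Year 3: DB = ⌊$83,048 × 200%/6⌋ = $27,682; SL = ⌊$72,148/4⌋ = $18,037 → take DB $27,682. Book value $55,366.
Year 4: DB = ⌊$55,366 × 200%/6⌋ = $18,455; SL = ⌊$44,466/3⌋ = $14,822 → take DB $18,455. Book value $36,911.
Year 5: DB = ⌊$36,911 × 200%/6⌋ = $12,303; SL = ⌊$26,011/2⌋ = $13,005 → take SL $13,005. Book value $23,906.
Year 6 (final): $23,906 − $10,900 = $13,006. Book value $10,900.

$62,285; $41,524; $27,682; $18,455; $13,005; $13,006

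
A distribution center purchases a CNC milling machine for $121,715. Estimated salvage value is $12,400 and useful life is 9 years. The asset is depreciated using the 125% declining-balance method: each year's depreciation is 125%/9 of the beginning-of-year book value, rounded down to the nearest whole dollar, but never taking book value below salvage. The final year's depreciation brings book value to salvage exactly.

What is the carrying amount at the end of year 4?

$66,925

Depreciable base = $121,715 − $12,400 = $109,315.
Year 1: ⌊$121,715 × 125%/9⌋ = $16,904. Book value $104,811.
Year 2: ⌊$104,811 × 125%/9⌋ = $14,557. Book value $90,254.
Year 3: ⌊$90,254 × 125%/9⌋ = $12,535. Book value $77,719.
Year 4: ⌊$77,719 × 125%/9⌋ = $10,794. Book value $66,925.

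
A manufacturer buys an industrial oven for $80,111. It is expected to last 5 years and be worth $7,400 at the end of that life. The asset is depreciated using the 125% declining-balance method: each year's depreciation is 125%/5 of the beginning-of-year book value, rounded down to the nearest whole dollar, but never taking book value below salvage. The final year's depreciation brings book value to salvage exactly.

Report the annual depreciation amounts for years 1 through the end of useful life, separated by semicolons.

Depreciable base = $80,111 − $7,400 = $72,711.
Year 1: ⌊$80,111 × 125%/5⌋ = $20,027. Book value $60,084.
Year 2: ⌊$60,084 × 125%/5⌋ = $15,021. Book value $45,063.
Year 3: ⌊$45,063 × 125%/5⌋ = $11,265. Book value $33,798.
Year 4: ⌊$33,798 × 125%/5⌋ = $8,449. Book value $25,349.
Year 5 (final): $25,349 − $7,400 = $17,949. Book value $7,400.

$20,027; $15,021; $11,265; $8,449; $17,949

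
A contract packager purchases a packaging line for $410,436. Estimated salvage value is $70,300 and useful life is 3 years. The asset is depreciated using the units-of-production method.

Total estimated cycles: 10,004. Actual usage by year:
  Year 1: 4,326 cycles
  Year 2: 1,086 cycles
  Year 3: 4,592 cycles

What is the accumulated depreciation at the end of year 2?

Depreciable base = $410,436 − $70,300 = $340,136.
Rate = $340,136 / 10,004 cycles = $34 per cycle.
Year 1: 4,326 × $34 = $147,084. Book value $263,352.
Year 2: 1,086 × $34 = $36,924. Book value $226,428.
Accumulated through year 2 = $410,436 − $226,428 = $184,008.

$184,008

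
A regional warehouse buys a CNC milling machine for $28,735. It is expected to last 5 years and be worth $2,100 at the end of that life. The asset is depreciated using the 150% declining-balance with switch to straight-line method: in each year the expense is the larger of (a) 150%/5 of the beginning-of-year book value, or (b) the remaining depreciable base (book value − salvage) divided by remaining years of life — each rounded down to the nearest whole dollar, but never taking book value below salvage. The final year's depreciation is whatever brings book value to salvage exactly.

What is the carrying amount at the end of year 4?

$5,979

Depreciable base = $28,735 − $2,100 = $26,635.
Year 1: DB = ⌊$28,735 × 150%/5⌋ = $8,620; SL = ⌊$26,635/5⌋ = $5,327 → take DB $8,620. Book value $20,115.
Year 2: DB = ⌊$20,115 × 150%/5⌋ = $6,034; SL = ⌊$18,015/4⌋ = $4,503 → take DB $6,034. Book value $14,081.
Year 3: DB = ⌊$14,081 × 150%/5⌋ = $4,224; SL = ⌊$11,981/3⌋ = $3,993 → take DB $4,224. Book value $9,857.
Year 4: DB = ⌊$9,857 × 150%/5⌋ = $2,957; SL = ⌊$7,757/2⌋ = $3,878 → take SL $3,878. Book value $5,979.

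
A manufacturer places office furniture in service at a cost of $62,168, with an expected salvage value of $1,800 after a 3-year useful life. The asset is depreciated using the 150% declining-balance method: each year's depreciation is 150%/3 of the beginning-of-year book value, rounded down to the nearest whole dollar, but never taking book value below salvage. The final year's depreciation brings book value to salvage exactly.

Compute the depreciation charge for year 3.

Depreciable base = $62,168 − $1,800 = $60,368.
Year 1: ⌊$62,168 × 150%/3⌋ = $31,084. Book value $31,084.
Year 2: ⌊$31,084 × 150%/3⌋ = $15,542. Book value $15,542.
Year 3 (final): $15,542 − $1,800 = $13,742. Book value $1,800.

$13,742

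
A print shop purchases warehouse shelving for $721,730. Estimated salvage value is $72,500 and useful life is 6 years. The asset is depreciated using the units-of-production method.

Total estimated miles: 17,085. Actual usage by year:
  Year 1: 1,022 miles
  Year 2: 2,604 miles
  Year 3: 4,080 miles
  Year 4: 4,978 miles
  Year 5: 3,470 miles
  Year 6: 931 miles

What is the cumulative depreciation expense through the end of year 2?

$137,788

Depreciable base = $721,730 − $72,500 = $649,230.
Rate = $649,230 / 17,085 miles = $38 per mile.
Year 1: 1,022 × $38 = $38,836. Book value $682,894.
Year 2: 2,604 × $38 = $98,952. Book value $583,942.
Accumulated through year 2 = $721,730 − $583,942 = $137,788.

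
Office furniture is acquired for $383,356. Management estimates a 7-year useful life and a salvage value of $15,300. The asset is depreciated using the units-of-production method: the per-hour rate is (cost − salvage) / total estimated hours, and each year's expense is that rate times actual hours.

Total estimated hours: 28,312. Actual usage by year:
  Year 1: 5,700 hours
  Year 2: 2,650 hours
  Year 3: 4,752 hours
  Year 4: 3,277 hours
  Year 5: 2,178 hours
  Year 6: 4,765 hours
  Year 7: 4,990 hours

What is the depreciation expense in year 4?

Depreciable base = $383,356 − $15,300 = $368,056.
Rate = $368,056 / 28,312 hours = $13 per hour.
Year 1: 5,700 × $13 = $74,100. Book value $309,256.
Year 2: 2,650 × $13 = $34,450. Book value $274,806.
Year 3: 4,752 × $13 = $61,776. Book value $213,030.
Year 4: 3,277 × $13 = $42,601. Book value $170,429.

$42,601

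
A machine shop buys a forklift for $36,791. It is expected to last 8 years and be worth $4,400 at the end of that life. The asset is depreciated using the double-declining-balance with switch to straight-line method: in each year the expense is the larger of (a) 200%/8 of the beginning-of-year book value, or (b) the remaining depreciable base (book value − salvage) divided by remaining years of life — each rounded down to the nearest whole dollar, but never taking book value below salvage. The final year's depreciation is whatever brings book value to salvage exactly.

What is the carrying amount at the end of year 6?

$6,549

Depreciable base = $36,791 − $4,400 = $32,391.
Year 1: DB = ⌊$36,791 × 200%/8⌋ = $9,197; SL = ⌊$32,391/8⌋ = $4,048 → take DB $9,197. Book value $27,594.
Year 2: DB = ⌊$27,594 × 200%/8⌋ = $6,898; SL = ⌊$23,194/7⌋ = $3,313 → take DB $6,898. Book value $20,696.
Year 3: DB = ⌊$20,696 × 200%/8⌋ = $5,174; SL = ⌊$16,296/6⌋ = $2,716 → take DB $5,174. Book value $15,522.
Year 4: DB = ⌊$15,522 × 200%/8⌋ = $3,880; SL = ⌊$11,122/5⌋ = $2,224 → take DB $3,880. Book value $11,642.
Year 5: DB = ⌊$11,642 × 200%/8⌋ = $2,910; SL = ⌊$7,242/4⌋ = $1,810 → take DB $2,910. Book value $8,732.
Year 6: DB = ⌊$8,732 × 200%/8⌋ = $2,183; SL = ⌊$4,332/3⌋ = $1,444 → take DB $2,183. Book value $6,549.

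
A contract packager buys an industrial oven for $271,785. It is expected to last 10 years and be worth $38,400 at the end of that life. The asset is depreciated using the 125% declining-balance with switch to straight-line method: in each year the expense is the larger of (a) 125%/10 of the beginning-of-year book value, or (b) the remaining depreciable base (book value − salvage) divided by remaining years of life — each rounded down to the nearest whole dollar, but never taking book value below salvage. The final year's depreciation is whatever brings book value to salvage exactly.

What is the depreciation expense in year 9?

$20,153

Depreciable base = $271,785 − $38,400 = $233,385.
Year 1: DB = ⌊$271,785 × 125%/10⌋ = $33,973; SL = ⌊$233,385/10⌋ = $23,338 → take DB $33,973. Book value $237,812.
Year 2: DB = ⌊$237,812 × 125%/10⌋ = $29,726; SL = ⌊$199,412/9⌋ = $22,156 → take DB $29,726. Book value $208,086.
Year 3: DB = ⌊$208,086 × 125%/10⌋ = $26,010; SL = ⌊$169,686/8⌋ = $21,210 → take DB $26,010. Book value $182,076.
Year 4: DB = ⌊$182,076 × 125%/10⌋ = $22,759; SL = ⌊$143,676/7⌋ = $20,525 → take DB $22,759. Book value $159,317.
Year 5: DB = ⌊$159,317 × 125%/10⌋ = $19,914; SL = ⌊$120,917/6⌋ = $20,152 → take SL $20,152. Book value $139,165.
Year 6: DB = ⌊$139,165 × 125%/10⌋ = $17,395; SL = ⌊$100,765/5⌋ = $20,153 → take SL $20,153. Book value $119,012.
Year 7: DB = ⌊$119,012 × 125%/10⌋ = $14,876; SL = ⌊$80,612/4⌋ = $20,153 → take SL $20,153. Book value $98,859.
Year 8: DB = ⌊$98,859 × 125%/10⌋ = $12,357; SL = ⌊$60,459/3⌋ = $20,153 → take SL $20,153. Book value $78,706.
Year 9: DB = ⌊$78,706 × 125%/10⌋ = $9,838; SL = ⌊$40,306/2⌋ = $20,153 → take SL $20,153. Book value $58,553.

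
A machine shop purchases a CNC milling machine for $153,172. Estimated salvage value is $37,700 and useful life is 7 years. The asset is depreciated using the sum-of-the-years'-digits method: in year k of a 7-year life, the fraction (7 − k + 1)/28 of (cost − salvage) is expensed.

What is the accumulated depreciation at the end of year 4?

Depreciable base = $153,172 − $37,700 = $115,472.
Sum of the years' digits = 7+6+5+4+3+2+1 = 28.
Year 1: $115,472 × 7/28 = $28,868. Book value $124,304.
Year 2: $115,472 × 6/28 = $24,744. Book value $99,560.
Year 3: $115,472 × 5/28 = $20,620. Book value $78,940.
Year 4: $115,472 × 4/28 = $16,496. Book value $62,444.
Accumulated through year 4 = $153,172 − $62,444 = $90,728.

$90,728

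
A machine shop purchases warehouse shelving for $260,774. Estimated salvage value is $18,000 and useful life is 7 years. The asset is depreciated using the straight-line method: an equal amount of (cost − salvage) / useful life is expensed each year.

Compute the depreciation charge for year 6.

Depreciable base = $260,774 − $18,000 = $242,774.
Annual expense = $242,774 / 7 = $34,682.

$34,682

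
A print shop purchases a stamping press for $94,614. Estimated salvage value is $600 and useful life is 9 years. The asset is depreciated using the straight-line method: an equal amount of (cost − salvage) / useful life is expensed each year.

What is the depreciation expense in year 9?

$10,446

Depreciable base = $94,614 − $600 = $94,014.
Annual expense = $94,014 / 9 = $10,446.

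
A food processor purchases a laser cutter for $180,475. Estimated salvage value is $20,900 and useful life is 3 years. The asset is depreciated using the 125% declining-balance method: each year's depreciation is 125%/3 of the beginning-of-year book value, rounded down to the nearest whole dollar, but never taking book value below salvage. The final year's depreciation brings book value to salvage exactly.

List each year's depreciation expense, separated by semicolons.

Depreciable base = $180,475 − $20,900 = $159,575.
Year 1: ⌊$180,475 × 125%/3⌋ = $75,197. Book value $105,278.
Year 2: ⌊$105,278 × 125%/3⌋ = $43,865. Book value $61,413.
Year 3 (final): $61,413 − $20,900 = $40,513. Book value $20,900.

$75,197; $43,865; $40,513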